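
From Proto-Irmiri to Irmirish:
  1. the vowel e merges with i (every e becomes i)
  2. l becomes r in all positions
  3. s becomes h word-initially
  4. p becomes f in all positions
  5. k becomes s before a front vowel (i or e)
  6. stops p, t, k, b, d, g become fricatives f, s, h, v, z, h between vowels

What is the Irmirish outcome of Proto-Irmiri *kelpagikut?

sirfahihut

Irmirish: *kelpagikut > kilpagikut > kirpagikut > kirfagikut > sirfagikut > sirfahihut  (by vowel merger, unconditioned shift, unconditioned shift, palatalisation, intervocalic lenition)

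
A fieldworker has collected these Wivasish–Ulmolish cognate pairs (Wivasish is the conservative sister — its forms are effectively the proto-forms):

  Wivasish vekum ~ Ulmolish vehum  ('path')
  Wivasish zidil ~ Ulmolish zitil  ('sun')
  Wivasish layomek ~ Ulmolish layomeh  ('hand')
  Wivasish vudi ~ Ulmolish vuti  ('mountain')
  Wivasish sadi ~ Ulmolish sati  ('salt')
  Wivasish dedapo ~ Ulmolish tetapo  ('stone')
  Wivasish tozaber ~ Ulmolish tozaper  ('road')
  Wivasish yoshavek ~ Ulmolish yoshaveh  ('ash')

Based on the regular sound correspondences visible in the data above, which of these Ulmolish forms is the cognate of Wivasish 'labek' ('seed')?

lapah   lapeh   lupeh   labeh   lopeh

tozaber ~ tozaper — Wivasish b corresponds to Ulmolish p between vowels (before a front vowel).
layomek ~ layomeh, yoshavek ~ yoshaveh — Wivasish k corresponds to Ulmolish h word-finally.
Applying these to Wivasish 'labek':
  labek → lapek   (b→p between vowels (before a front vowel))
  lapek → lapeh   (k→h word-finally)
So the Ulmolish cognate is 'lapeh'.

lapeh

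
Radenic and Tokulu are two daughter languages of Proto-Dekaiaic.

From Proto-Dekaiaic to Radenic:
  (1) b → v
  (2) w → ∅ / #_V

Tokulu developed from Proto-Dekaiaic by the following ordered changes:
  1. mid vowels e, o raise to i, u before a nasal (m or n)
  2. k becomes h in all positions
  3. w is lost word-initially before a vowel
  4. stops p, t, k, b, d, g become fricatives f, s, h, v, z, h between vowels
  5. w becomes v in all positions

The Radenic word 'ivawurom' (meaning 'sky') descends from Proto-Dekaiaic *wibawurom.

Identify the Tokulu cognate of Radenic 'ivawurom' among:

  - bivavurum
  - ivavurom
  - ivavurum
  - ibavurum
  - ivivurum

ivavurum

Tokulu: *wibawurom
  wibawurom → wibawurum   [pre-nasal raising]
  wibawurum (rule 2 does not apply)
  wibawurum → ibawurum   [glide loss]
  ibawurum → ivawurum   [intervocalic lenition]
  ivawurum → ivavurum   [unconditioned shift]
  giving Tokulu ivavurum.
The other candidates each miss or misapply at least one Tokulu change.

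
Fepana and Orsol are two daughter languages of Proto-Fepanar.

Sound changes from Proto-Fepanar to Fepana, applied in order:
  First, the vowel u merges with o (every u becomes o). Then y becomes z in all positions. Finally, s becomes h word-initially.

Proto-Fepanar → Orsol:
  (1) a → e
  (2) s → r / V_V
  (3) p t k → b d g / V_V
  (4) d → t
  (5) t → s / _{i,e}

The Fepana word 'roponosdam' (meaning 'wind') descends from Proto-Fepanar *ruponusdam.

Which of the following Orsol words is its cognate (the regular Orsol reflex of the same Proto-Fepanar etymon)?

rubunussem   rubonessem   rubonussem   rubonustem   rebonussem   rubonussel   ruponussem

Orsol: start from *ruponusdam.
  rule 1 (vowel merger): ruponusdam → ruponusdem
  rule 2: no change — ruponusdem
  rule 3 (intervocalic voicing): ruponusdem → rubonusdem
  rule 4 (unconditioned shift): rubonusdem → rubonustem
  rule 5 (palatalisation): rubonustem → rubonussem
  ⇒ Orsol rubonussem
The other candidates each miss or misapply at least one Orsol change.

rubonussem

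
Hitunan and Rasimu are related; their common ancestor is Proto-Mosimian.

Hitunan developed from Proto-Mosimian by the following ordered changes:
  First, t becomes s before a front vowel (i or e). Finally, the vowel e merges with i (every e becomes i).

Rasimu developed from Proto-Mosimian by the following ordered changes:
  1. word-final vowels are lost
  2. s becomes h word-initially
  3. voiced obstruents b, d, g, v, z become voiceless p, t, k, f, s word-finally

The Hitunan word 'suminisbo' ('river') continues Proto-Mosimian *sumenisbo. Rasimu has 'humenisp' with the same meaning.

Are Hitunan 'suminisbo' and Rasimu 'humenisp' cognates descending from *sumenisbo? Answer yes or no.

yes

Derive the expected Rasimu reflex of *sumenisbo:
Rasimu: start from *sumenisbo.
  rule 1 (apocope): sumenisbo → sumenisb
  rule 2 (debuccalisation): sumenisb → humenisb
  rule 3 (final devoicing): humenisb → humenisp
  ⇒ Rasimu humenisp
Rasimu 'humenisp' matches the regular reflex exactly, so the pair is cognate.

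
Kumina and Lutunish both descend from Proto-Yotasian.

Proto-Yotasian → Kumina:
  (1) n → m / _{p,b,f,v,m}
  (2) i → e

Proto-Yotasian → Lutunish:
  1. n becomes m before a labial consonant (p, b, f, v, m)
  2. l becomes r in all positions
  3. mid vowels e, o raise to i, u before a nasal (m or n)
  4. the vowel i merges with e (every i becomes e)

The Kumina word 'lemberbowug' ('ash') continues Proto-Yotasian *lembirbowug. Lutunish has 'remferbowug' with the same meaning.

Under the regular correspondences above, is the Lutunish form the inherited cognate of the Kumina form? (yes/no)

no

Derive the expected Lutunish reflex of *lembirbowug:
Lutunish: *lembirbowug
  lembirbowug (rule 1 does not apply)
  lembirbowug → rembirbowug   [unconditioned shift]
  rembirbowug → rimbirbowug   [pre-nasal raising]
  rimbirbowug → remberbowug   [vowel merger]
  giving Lutunish remberbowug.
The regular Lutunish reflex would be 'remberbowug', but the attested form is 'remferbowug'. The correspondence is irregular, so they are not cognates (the Lutunish form has a different source).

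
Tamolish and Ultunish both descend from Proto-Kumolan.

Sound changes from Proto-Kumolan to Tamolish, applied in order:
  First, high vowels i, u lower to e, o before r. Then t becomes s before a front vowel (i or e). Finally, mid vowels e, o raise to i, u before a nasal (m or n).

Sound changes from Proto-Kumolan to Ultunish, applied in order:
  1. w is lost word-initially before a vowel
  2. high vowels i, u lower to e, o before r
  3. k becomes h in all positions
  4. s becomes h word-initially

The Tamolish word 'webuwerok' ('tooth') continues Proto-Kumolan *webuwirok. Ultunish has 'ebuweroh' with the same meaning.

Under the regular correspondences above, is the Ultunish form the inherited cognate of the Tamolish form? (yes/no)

yes

Derive the expected Ultunish reflex of *webuwirok:
Ultunish: *webuwirok
  webuwirok → ebuwirok   [glide loss]
  ebuwirok → ebuwerok   [pre-rhotic lowering]
  ebuwerok → ebuweroh   [unconditioned shift]
  ebuweroh (rule 4 does not apply)
  giving Ultunish ebuweroh.
Ultunish 'ebuweroh' matches the regular reflex exactly, so the pair is cognate.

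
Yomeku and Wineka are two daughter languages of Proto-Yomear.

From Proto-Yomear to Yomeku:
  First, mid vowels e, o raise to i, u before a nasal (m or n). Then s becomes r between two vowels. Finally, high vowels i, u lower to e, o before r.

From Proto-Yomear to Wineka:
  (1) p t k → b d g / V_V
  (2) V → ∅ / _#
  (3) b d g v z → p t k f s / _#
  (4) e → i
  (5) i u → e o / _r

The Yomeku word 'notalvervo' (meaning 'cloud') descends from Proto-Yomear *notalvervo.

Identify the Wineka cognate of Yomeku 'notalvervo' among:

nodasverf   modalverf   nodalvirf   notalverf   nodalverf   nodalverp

nodalverf

Wineka: start from *notalvervo.
  rule 1 (intervocalic voicing): notalvervo → nodalvervo
  rule 2 (apocope): nodalvervo → nodalverv
  rule 3 (final devoicing): nodalverv → nodalverf
  rule 4 (vowel merger): nodalverf → nodalvirf
  rule 5 (pre-rhotic lowering): nodalvirf → nodalverf
  ⇒ Wineka nodalverf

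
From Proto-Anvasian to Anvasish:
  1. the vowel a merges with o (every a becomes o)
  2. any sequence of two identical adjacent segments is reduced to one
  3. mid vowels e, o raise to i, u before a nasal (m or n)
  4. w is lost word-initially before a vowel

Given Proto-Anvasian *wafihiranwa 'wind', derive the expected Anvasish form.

Anvasish: start from *wafihiranwa.
  rule 1 (vowel merger): wafihiranwa → wofihironwo
  rule 2: no change — wofihironwo
  rule 3 (pre-nasal raising): wofihironwo → wofihirunwo
  rule 4 (glide loss): wofihirunwo → ofihirunwo
  ⇒ Anvasish ofihirunwo

ofihirunwo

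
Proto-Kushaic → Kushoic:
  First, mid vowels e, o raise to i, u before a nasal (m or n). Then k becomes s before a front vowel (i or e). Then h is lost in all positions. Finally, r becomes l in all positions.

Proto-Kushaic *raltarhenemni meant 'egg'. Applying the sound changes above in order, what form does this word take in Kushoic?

Kushoic: start from *raltarhenemni.
  rule 1 (pre-nasal raising): raltarhenemni → raltarhinimni
  rule 2: no change — raltarhinimni
  rule 3 (h-loss): raltarhinimni → raltarinimni
  rule 4 (unconditioned shift): raltarinimni → laltalinimni
  ⇒ Kushoic laltalinimni

laltalinimni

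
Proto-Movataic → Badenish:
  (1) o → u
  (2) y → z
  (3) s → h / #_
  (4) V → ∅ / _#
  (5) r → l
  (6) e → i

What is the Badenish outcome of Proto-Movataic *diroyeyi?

Badenish: *diroyeyi
  diroyeyi → diruyeyi   [vowel merger]
  diruyeyi → diruzezi   [unconditioned shift]
  diruzezi (rule 3 does not apply)
  diruzezi → diruzez   [apocope]
  diruzez → diluzez   [unconditioned shift]
  diluzez → diluziz   [vowel merger]
  giving Badenish diluziz.

diluziz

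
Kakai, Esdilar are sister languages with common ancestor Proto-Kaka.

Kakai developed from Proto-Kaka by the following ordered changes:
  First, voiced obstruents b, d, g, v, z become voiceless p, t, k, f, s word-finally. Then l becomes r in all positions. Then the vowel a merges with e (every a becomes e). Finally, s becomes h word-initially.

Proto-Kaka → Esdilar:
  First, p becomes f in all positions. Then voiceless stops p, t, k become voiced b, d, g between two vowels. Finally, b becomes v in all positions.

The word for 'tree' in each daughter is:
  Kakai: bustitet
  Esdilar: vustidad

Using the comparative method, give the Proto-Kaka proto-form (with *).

*bustitad

Position 7: Kakai has e, Esdilar has a. Esdilar preserves a here (none of its changes turn any other segment into a), so the proto-segment is *a.
Position 6: Kakai has t, Esdilar has d. Taking the neighbouring segments as reconstructed: Kakai t can only go back to *t; Esdilar d could go back to *t or *d — the one source consistent with every daughter is *t.
Continuing position by position gives *bustitad; check it forward:
Kakai: *bustitad
  bustitad → bustitat   [final devoicing]
  bustitat (rule 2 does not apply)
  bustitat → bustitet   [vowel merger]
  bustitet (rule 4 does not apply)
  giving Kakai bustitet.
Esdilar: *bustitad
  bustitad (rule 1 does not apply)
  bustitad → bustidad   [intervocalic voicing]
  bustidad → vustidad   [unconditioned shift]
  giving Esdilar vustidad.
No other proto-form is consistent with every reflex, so the reconstruction is *bustitad.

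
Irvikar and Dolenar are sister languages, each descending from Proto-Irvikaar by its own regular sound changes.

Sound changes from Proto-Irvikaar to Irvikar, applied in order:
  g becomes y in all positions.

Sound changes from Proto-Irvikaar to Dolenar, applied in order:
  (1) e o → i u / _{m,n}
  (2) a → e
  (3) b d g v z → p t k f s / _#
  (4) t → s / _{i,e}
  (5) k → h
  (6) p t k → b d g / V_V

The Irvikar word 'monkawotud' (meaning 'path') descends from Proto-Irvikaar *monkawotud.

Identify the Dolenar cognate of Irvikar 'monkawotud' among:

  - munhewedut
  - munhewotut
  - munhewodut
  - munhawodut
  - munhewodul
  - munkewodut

Dolenar: start from *monkawotud.
  rule 1 (pre-nasal raising): monkawotud → munkawotud
  rule 2 (vowel merger): munkawotud → munkewotud
  rule 3 (final devoicing): munkewotud → munkewotut
  rule 4: no change — munkewotut
  rule 5 (unconditioned shift): munkewotut → munhewotut
  rule 6 (intervocalic voicing): munhewotut → munhewodut
  ⇒ Dolenar munhewodut
Only 'munhewodut' matches the regular Dolenar development of *monkawotud.

munhewodut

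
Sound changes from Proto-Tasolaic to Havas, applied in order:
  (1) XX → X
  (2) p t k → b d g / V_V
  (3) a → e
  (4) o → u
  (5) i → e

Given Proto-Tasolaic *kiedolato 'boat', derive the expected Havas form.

keeduledu

Havas: *kiedolato
  kiedolato (rule 1 does not apply)
  kiedolato → kiedolado   [intervocalic voicing]
  kiedolado → kiedoledo   [vowel merger]
  kiedoledo → kieduledu   [vowel merger]
  kieduledu → keeduledu   [vowel merger]
  giving Havas keeduledu.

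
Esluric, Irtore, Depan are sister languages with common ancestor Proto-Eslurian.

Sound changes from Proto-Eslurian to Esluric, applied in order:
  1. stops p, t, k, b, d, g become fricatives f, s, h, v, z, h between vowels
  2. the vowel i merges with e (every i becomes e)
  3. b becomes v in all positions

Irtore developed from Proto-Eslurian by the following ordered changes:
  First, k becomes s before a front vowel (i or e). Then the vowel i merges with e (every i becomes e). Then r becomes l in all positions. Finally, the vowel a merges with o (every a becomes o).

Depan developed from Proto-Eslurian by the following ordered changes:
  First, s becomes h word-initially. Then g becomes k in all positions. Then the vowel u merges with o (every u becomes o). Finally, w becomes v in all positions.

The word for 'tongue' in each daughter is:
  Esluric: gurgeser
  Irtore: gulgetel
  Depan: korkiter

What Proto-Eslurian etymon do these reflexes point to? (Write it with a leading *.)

*gurgiter

Position 8: Esluric has r, Irtore has l, Depan has r. Esluric preserves r here (none of its changes turn any other segment into r), so the proto-segment is *r.
Position 5: Esluric has e, Irtore has e, Depan has i. Depan preserves i here (none of its changes turn any other segment into i), so the proto-segment is *i.
Verify the candidate proto-form against each daughter:
Esluric: *gurgiter
  gurgiter → gurgiser   [intervocalic lenition]
  gurgiser → gurgeser   [vowel merger]
  gurgeser (rule 3 does not apply)
  giving Esluric gurgeser.
Irtore: start from *gurgiter.
  rule 1: no change — gurgiter
  rule 2 (vowel merger): gurgiter → gurgeter
  rule 3 (unconditioned shift): gurgeter → gulgetel
  rule 4: no change — gulgetel
  ⇒ Irtore gulgetel
Depan: *gurgiter
  gurgiter (rule 1 does not apply)
  gurgiter → kurkiter   [unconditioned shift]
  kurkiter → korkiter   [vowel merger]
  korkiter (rule 4 does not apply)
  giving Depan korkiter.
No other proto-form is consistent with every reflex, so the reconstruction is *gurgiter.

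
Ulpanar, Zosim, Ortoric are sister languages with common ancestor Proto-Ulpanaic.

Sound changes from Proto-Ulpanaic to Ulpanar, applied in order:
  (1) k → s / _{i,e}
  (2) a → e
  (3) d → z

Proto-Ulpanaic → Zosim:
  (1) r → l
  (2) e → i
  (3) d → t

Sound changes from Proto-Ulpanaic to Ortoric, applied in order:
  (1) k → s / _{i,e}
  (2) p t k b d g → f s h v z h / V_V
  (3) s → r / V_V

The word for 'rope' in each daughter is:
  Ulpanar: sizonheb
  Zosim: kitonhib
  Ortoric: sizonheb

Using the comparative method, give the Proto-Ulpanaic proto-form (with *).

*kidonheb

Position 1: Ulpanar has s, Zosim has k, Ortoric has s. Zosim preserves k here (none of its changes turn any other segment into k), so the proto-segment is *k.
Position 3: Ulpanar has z, Zosim has t, Ortoric has z. Taking the neighbouring segments as reconstructed: Ulpanar z could go back to *d or *z; Zosim t could go back to *t or *d; Ortoric z could go back to *d or *z — the one source consistent with every daughter is *d.
Position 7: Ulpanar has e, Zosim has i, Ortoric has e. Ortoric preserves e here (none of its changes turn any other segment into e), so the proto-segment is *e.
This points to *kidonheb. Verify forward in each daughter:
Ulpanar: *kidonheb > sidonheb > sizonheb  (by palatalisation, unconditioned shift)
Zosim: *kidonheb > kidonhib > kitonhib  (by vowel merger, unconditioned shift)
Ortoric: start from *kidonheb.
  rule 1 (palatalisation): kidonheb → sidonheb
  rule 2 (intervocalic lenition): sidonheb → sizonheb
  rule 3: no change — sizonheb
  ⇒ Ortoric sizonheb
Only *kidonheb yields all of Ulpanar sizonheb, Zosim kitonhib, Ortoric sizonheb.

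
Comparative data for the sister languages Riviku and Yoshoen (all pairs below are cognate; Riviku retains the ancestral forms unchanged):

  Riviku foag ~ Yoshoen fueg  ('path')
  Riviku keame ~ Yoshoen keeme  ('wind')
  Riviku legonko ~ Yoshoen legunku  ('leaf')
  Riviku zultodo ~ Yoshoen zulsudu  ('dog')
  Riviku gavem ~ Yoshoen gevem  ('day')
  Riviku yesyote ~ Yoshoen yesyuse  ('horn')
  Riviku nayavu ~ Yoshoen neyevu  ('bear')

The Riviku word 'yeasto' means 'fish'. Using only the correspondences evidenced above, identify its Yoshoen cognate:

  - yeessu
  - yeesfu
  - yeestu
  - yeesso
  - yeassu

yeessu

foag ~ fueg — Riviku a corresponds to Yoshoen e after a vowel, before a consonant other than r, m, n, p, b, f, v.
zultodo ~ zulsudu — Riviku t corresponds to Yoshoen s after a consonant, before a back vowel.
legonko ~ legunku, zultodo ~ zulsudu — Riviku o corresponds to Yoshoen u word-finally.
Applying these to Riviku 'yeasto':
  yeasto → yeesto   (a→e after a vowel, before a consonant other than r, m, n, p, b, f, v)
  yeesto → yeesso   (t→s after a consonant, before a back vowel)
  yeesso → yeessu   (o→u word-finally)
So the Yoshoen cognate is 'yeessu'.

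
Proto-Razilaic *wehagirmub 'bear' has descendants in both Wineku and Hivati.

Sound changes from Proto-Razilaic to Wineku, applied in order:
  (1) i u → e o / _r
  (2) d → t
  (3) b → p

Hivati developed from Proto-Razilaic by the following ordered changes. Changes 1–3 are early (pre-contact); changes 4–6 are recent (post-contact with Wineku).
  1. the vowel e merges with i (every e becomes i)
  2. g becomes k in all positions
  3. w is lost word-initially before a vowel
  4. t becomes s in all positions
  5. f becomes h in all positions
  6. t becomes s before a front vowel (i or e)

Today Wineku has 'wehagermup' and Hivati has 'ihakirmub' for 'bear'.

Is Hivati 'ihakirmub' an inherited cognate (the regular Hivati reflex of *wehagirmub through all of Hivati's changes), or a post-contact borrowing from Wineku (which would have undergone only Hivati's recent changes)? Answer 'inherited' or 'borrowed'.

inherited

If inherited, *wehagirmub would pass through all of Hivati's changes:
Hivati: start from *wehagirmub.
  rule 1 (vowel merger): wehagirmub → wihagirmub
  rule 2 (unconditioned shift): wihagirmub → wihakirmub
  rule 3 (glide loss): wihakirmub → ihakirmub
  rule 4: no change — ihakirmub
  rule 5: no change — ihakirmub
  rule 6: no change — ihakirmub
  ⇒ Hivati ihakirmub
If borrowed from Wineku 'wehagermup' after the early changes, it would undergo only the recent ones:
  rule 4 (unconditioned shift): no change (wehagermup)
  rule 5 (unconditioned shift): no change (wehagermup)
  rule 6 (palatalisation): no change (wehagermup)
  ⇒ as a loan: wehagermup
Hivati 'ihakirmub' matches the inherited outcome exactly, so it is an inherited cognate, not a loan.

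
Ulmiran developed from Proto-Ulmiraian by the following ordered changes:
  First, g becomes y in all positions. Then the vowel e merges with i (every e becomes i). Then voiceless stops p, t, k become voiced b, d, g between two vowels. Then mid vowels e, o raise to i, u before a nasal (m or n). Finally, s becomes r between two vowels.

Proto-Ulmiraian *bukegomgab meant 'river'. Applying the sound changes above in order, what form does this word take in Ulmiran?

Ulmiran: *bukegomgab
  bukegomgab → bukeyomyab   [unconditioned shift]
  bukeyomyab → bukiyomyab   [vowel merger]
  bukiyomyab → bugiyomyab   [intervocalic voicing]
  bugiyomyab → bugiyumyab   [pre-nasal raising]
  bugiyumyab (rule 5 does not apply)
  giving Ulmiran bugiyumyab.

bugiyumyab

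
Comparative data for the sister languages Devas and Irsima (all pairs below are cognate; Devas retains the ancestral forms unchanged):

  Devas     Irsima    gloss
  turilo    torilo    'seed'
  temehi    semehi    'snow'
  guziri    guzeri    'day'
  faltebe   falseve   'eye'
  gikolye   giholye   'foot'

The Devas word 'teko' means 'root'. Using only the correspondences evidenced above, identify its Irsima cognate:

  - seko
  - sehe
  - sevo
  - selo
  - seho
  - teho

temehi ~ semehi — Devas t corresponds to Irsima s word-initially before a front vowel.
gikolye ~ giholye — Devas k corresponds to Irsima h between vowels (before a back vowel).
Applying these to Devas 'teko':
  teko → seko   (t→s word-initially before a front vowel)
  seko → seho   (k→h between vowels (before a back vowel))
So the Irsima cognate is 'seho'.

seho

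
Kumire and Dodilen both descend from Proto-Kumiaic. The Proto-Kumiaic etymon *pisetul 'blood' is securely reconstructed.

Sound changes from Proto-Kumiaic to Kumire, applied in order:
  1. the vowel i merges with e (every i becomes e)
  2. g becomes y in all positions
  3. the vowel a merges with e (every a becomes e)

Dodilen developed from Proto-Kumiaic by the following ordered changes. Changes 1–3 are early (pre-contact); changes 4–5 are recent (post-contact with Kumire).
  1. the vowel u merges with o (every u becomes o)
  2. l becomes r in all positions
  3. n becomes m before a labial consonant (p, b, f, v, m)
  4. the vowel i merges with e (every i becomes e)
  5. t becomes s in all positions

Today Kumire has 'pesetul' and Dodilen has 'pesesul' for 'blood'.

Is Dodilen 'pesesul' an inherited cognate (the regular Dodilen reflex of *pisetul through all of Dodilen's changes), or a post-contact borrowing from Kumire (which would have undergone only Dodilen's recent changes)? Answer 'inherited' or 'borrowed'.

If inherited, *pisetul would pass through all of Dodilen's changes:
Dodilen: start from *pisetul.
  rule 1 (vowel merger): pisetul → pisetol
  rule 2 (unconditioned shift): pisetol → pisetor
  rule 3: no change — pisetor
  rule 4 (vowel merger): pisetor → pesetor
  rule 5 (unconditioned shift): pesetor → pesesor
  ⇒ Dodilen pesesor
If borrowed from Kumire 'pesetul' after the early changes, it would undergo only the recent ones:
  rule 4 (vowel merger): no change (pesetul)
  rule 5 (unconditioned shift): pesetul → pesesul
  ⇒ as a loan: pesesul
Dodilen 'pesesul' matches the loan outcome 'pesesul', not the inherited 'pesesor' — it skipped the early Dodilen changes, so it was borrowed from Kumire.

borrowed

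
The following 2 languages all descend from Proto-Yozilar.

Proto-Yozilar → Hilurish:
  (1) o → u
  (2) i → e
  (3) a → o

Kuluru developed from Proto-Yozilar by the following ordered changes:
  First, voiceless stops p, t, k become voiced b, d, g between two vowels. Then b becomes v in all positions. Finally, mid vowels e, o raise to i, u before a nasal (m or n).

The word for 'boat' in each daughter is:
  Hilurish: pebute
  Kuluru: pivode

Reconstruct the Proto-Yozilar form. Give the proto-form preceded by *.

*pibote

Position 5: Hilurish has t, Kuluru has d. Hilurish preserves t here (none of its changes turn any other segment into t), so the proto-segment is *t.
Position 4: Hilurish has u, Kuluru has o. Kuluru preserves o here (none of its changes turn any other segment into o), so the proto-segment is *o.
Position 3: Hilurish has b, Kuluru has v. Hilurish preserves b here (none of its changes turn any other segment into b), so the proto-segment is *b.
Continuing position by position gives *pibote; check it forward:
Hilurish: *pibote
  pibote → pibute   [vowel merger]
  pibute → pebute   [vowel merger]
  pebute (rule 3 does not apply)
  giving Hilurish pebute.
Kuluru: start from *pibote.
  rule 1 (intervocalic voicing): pibote → pibode
  rule 2 (unconditioned shift): pibode → pivode
  rule 3: no change — pivode
  ⇒ Kuluru pivode
Only *pibote yields all of Hilurish pebute, Kuluru pivode.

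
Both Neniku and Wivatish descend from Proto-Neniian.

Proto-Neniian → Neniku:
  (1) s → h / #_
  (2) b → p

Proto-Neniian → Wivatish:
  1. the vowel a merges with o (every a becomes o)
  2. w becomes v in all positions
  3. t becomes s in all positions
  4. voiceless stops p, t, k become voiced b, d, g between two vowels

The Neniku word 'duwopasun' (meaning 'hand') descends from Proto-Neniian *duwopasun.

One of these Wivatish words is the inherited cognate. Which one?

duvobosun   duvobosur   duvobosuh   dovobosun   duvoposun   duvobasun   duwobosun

duvobosun

Wivatish: start from *duwopasun.
  rule 1 (vowel merger): duwopasun → duwoposun
  rule 2 (unconditioned shift): duwoposun → duvoposun
  rule 3: no change — duvoposun
  rule 4 (intervocalic voicing): duvoposun → duvobosun
  ⇒ Wivatish duvobosun
Only 'duvobosun' matches the regular Wivatish development of *duwopasun.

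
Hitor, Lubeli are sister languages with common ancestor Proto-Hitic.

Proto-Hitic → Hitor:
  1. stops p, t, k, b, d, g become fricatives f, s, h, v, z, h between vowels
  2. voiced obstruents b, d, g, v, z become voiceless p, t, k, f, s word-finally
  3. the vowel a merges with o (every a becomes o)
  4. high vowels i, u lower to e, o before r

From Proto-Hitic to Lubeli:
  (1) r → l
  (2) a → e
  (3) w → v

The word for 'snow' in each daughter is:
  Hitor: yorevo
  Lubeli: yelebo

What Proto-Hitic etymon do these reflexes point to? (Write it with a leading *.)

Position 5: Hitor has v, Lubeli has b. Lubeli preserves b here (none of its changes turn any other segment into b), so the proto-segment is *b.
Position 3: Hitor has r, Lubeli has l. Hitor preserves r here (none of its changes turn any other segment into r), so the proto-segment is *r.
Position 2: Hitor has o, Lubeli has e. Taking the neighbouring segments as reconstructed: Hitor o could go back to *a or *o or *u; Lubeli e could go back to *a or *e — the one source consistent with every daughter is *a.
This points to *yarebo. Verify forward in each daughter:
Hitor: start from *yarebo.
  rule 1 (intervocalic lenition): yarebo → yarevo
  rule 2: no change — yarevo
  rule 3 (vowel merger): yarevo → yorevo
  rule 4: no change — yorevo
  ⇒ Hitor yorevo
Lubeli: *yarebo
  yarebo → yalebo   [unconditioned shift]
  yalebo → yelebo   [vowel merger]
  yelebo (rule 3 does not apply)
  giving Lubeli yelebo.
Only *yarebo yields all of Hitor yorevo, Lubeli yelebo.

*yarebo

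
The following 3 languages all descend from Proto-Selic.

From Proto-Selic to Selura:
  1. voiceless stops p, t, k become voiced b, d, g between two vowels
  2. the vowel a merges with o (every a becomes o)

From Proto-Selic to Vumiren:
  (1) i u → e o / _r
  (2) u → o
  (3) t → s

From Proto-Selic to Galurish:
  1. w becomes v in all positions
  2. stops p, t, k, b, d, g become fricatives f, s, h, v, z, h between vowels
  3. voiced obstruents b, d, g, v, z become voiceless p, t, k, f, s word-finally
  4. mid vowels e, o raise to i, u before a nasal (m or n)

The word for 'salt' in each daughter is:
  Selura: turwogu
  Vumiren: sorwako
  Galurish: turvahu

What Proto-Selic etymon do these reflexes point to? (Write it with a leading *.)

*turwaku

Position 1: Selura has t, Vumiren has s, Galurish has t. Selura preserves t here (none of its changes turn any other segment into t), so the proto-segment is *t.
Position 4: Selura has w, Vumiren has w, Galurish has v. Selura preserves w here (none of its changes turn any other segment into w), so the proto-segment is *w.
Position 2: Selura has u, Vumiren has o, Galurish has u. Selura preserves u here (none of its changes turn any other segment into u), so the proto-segment is *u.
This points to *turwaku. Verify forward in each daughter:
Selura: start from *turwaku.
  rule 1 (intervocalic voicing): turwaku → turwagu
  rule 2 (vowel merger): turwagu → turwogu
  ⇒ Selura turwogu
Vumiren: start from *turwaku.
  rule 1 (pre-rhotic lowering): turwaku → torwaku
  rule 2 (vowel merger): torwaku → torwako
  rule 3 (unconditioned shift): torwako → sorwako
  ⇒ Vumiren sorwako
Galurish: start from *turwaku.
  rule 1 (unconditioned shift): turwaku → turvaku
  rule 2 (intervocalic lenition): turvaku → turvahu
  rule 3: no change — turvahu
  rule 4: no change — turvahu
  ⇒ Galurish turvahu
Only *turwaku yields all of Selura turwogu, Vumiren sorwako, Galurish turvahu.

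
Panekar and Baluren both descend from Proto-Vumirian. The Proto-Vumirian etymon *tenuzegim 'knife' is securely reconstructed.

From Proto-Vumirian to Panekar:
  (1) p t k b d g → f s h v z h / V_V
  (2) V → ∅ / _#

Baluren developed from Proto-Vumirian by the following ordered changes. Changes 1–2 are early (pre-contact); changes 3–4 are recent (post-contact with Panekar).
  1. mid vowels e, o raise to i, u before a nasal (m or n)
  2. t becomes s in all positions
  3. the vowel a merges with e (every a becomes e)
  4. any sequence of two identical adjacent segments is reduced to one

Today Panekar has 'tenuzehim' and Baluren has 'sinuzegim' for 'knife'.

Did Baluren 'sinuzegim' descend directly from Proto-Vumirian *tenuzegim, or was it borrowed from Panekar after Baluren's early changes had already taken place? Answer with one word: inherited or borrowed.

If inherited, *tenuzegim would pass through all of Baluren's changes:
Baluren: start from *tenuzegim.
  rule 1 (pre-nasal raising): tenuzegim → tinuzegim
  rule 2 (unconditioned shift): tinuzegim → sinuzegim
  rule 3: no change — sinuzegim
  rule 4: no change — sinuzegim
  ⇒ Baluren sinuzegim
If borrowed from Panekar 'tenuzehim' after the early changes, it would undergo only the recent ones:
  rule 3 (vowel merger): no change (tenuzehim)
  rule 4 (degemination): no change (tenuzehim)
  ⇒ as a loan: tenuzehim
Baluren 'sinuzegim' matches the inherited outcome exactly, so it is an inherited cognate, not a loan.

inherited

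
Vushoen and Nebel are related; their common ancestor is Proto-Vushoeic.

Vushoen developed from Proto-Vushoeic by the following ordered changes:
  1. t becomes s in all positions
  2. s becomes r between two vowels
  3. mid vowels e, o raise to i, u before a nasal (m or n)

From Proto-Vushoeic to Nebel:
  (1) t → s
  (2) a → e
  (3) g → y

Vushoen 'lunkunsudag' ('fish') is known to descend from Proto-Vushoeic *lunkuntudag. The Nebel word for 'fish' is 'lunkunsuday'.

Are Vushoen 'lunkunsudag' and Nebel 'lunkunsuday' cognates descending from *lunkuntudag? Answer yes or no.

no

Derive the expected Nebel reflex of *lunkuntudag:
Nebel: *lunkuntudag
  lunkuntudag → lunkunsudag   [unconditioned shift]
  lunkunsudag → lunkunsudeg   [vowel merger]
  lunkunsudeg → lunkunsudey   [unconditioned shift]
  giving Nebel lunkunsudey.
The regular Nebel reflex would be 'lunkunsudey', but the attested form is 'lunkunsuday'. The correspondence is irregular, so they are not cognates (the Nebel form has a different source).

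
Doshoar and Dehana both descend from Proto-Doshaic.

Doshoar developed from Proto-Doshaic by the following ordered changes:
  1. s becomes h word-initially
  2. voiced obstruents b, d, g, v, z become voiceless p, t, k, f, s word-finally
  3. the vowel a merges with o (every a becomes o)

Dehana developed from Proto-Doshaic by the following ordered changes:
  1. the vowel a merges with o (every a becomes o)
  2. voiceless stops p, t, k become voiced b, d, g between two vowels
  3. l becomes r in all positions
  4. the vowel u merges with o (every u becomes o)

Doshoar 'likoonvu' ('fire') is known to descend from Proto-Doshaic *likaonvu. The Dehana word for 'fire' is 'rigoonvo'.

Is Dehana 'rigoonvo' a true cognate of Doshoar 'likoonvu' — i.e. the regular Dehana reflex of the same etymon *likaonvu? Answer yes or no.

Derive the expected Dehana reflex of *likaonvu:
Dehana: *likaonvu
  likaonvu → likoonvu   [vowel merger]
  likoonvu → ligoonvu   [intervocalic voicing]
  ligoonvu → rigoonvu   [unconditioned shift]
  rigoonvu → rigoonvo   [vowel merger]
  giving Dehana rigoonvo.
Dehana 'rigoonvo' matches the regular reflex exactly, so the pair is cognate.

yes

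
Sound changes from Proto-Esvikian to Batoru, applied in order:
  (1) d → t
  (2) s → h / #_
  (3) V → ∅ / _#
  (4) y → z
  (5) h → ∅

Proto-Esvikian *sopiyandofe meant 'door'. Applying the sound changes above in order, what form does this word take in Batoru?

opizantof

Batoru: *sopiyandofe
  sopiyandofe → sopiyantofe   [unconditioned shift]
  sopiyantofe → hopiyantofe   [debuccalisation]
  hopiyantofe → hopiyantof   [apocope]
  hopiyantof → hopizantof   [unconditioned shift]
  hopizantof → opizantof   [h-loss]
  giving Batoru opizantof.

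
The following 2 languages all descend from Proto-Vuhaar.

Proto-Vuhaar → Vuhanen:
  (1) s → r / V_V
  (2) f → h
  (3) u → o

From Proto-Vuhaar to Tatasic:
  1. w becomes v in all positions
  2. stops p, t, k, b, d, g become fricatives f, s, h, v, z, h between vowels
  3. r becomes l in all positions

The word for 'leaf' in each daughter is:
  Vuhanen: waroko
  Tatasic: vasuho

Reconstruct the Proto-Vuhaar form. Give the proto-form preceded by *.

Position 3: Vuhanen has r, Tatasic has s. Taking the neighbouring segments as reconstructed: Vuhanen r could go back to *s or *r; Tatasic s could go back to *t or *s — the one source consistent with every daughter is *s.
Position 4: Vuhanen has o, Tatasic has u. Tatasic preserves u here (none of its changes turn any other segment into u), so the proto-segment is *u.
Position 5: Vuhanen has k, Tatasic has h. Vuhanen preserves k here (none of its changes turn any other segment into k), so the proto-segment is *k.
Verify the candidate proto-form against each daughter:
Vuhanen: start from *wasuko.
  rule 1 (rhotacism): wasuko → waruko
  rule 2: no change — waruko
  rule 3 (vowel merger): waruko → waroko
  ⇒ Vuhanen waroko
Tatasic: *wasuko > vasuko > vasuho  (by unconditioned shift, intervocalic lenition)
*wasuko is the unique common source.

*wasuko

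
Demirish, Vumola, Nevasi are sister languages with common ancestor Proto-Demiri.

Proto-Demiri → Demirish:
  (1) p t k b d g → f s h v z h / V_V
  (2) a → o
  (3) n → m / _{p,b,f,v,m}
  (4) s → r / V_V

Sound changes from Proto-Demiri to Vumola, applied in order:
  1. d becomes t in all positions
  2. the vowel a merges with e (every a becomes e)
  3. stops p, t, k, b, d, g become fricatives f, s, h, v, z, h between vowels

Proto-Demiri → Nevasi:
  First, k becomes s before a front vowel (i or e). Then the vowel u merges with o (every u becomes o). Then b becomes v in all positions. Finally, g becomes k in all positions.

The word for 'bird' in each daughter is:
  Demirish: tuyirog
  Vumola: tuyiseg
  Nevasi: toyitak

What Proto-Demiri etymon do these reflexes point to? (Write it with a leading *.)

Position 6: Demirish has o, Vumola has e, Nevasi has a. Nevasi preserves a here (none of its changes turn any other segment into a), so the proto-segment is *a.
Position 5: Demirish has r, Vumola has s, Nevasi has t. Nevasi preserves t here (none of its changes turn any other segment into t), so the proto-segment is *t.
Position 7: Demirish has g, Vumola has g, Nevasi has k. Demirish preserves g here (none of its changes turn any other segment into g), so the proto-segment is *g.
Verify the candidate proto-form against each daughter:
Demirish: start from *tuyitag.
  rule 1 (intervocalic lenition): tuyitag → tuyisag
  rule 2 (vowel merger): tuyisag → tuyisog
  rule 3: no change — tuyisog
  rule 4 (rhotacism): tuyisog → tuyirog
  ⇒ Demirish tuyirog
Vumola: *tuyitag
  tuyitag (rule 1 does not apply)
  tuyitag → tuyiteg   [vowel merger]
  tuyiteg → tuyiseg   [intervocalic lenition]
  giving Vumola tuyiseg.
Nevasi: *tuyitag
  tuyitag (rule 1 does not apply)
  tuyitag → toyitag   [vowel merger]
  toyitag (rule 3 does not apply)
  toyitag → toyitak   [unconditioned shift]
  giving Nevasi toyitak.
*tuyitag is the unique common source.

*tuyitag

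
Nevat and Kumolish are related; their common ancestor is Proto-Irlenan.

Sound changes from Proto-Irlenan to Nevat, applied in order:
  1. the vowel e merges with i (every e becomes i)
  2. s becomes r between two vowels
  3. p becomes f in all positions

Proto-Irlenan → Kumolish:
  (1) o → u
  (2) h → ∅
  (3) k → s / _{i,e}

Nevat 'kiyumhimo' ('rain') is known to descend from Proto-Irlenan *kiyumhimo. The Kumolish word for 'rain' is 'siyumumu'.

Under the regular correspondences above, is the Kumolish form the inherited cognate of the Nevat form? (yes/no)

Derive the expected Kumolish reflex of *kiyumhimo:
Kumolish: *kiyumhimo
  kiyumhimo → kiyumhimu   [vowel merger]
  kiyumhimu → kiyumimu   [h-loss]
  kiyumimu → siyumimu   [palatalisation]
  giving Kumolish siyumimu.
The regular Kumolish reflex would be 'siyumimu', but the attested form is 'siyumumu'. The correspondence is irregular, so they are not cognates (the Kumolish form has a different source).

no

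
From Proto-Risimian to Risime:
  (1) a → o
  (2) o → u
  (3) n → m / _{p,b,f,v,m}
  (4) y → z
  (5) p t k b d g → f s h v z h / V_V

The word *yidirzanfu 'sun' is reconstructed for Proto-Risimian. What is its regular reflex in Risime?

zizirzumfu

Risime: *yidirzanfu > yidirzonfu > yidirzunfu > yidirzumfu > zidirzumfu > zizirzumfu  (by vowel merger, vowel merger, nasal place assimilation, unconditioned shift, intervocalic lenition)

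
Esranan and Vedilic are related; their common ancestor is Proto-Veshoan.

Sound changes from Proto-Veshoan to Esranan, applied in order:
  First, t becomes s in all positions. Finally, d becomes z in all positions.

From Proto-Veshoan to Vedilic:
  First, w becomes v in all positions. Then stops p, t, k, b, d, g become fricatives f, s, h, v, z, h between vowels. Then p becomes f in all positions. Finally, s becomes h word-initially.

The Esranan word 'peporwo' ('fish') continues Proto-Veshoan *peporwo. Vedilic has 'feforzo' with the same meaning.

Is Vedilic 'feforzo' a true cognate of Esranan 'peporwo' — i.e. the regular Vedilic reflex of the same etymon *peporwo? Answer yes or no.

no

Derive the expected Vedilic reflex of *peporwo:
Vedilic: *peporwo > peporvo > peforvo > feforvo  (by unconditioned shift, intervocalic lenition, unconditioned shift)
The regular Vedilic reflex would be 'feforvo', but the attested form is 'feforzo'. The correspondence is irregular, so they are not cognates (the Vedilic form has a different source).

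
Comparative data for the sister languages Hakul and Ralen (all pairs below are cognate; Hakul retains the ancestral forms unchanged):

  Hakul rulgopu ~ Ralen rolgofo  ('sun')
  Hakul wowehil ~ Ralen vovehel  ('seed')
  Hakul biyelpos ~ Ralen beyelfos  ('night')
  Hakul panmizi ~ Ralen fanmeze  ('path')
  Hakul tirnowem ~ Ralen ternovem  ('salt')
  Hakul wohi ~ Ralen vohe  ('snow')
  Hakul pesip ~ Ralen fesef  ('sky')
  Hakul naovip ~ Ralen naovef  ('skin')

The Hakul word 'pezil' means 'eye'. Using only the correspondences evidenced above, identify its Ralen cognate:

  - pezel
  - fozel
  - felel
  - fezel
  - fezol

pesip ~ fesef — Hakul p corresponds to Ralen f word-initially before a front vowel.
wowehil ~ vovehel, biyelpos ~ beyelfos — Hakul i corresponds to Ralen e after a consonant, before a consonant other than r, m, n, p, b, f, v.
Applying these to Hakul 'pezil':
  pezil → fezil   (p→f word-initially before a front vowel)
  fezil → fezel   (i→e after a consonant, before a consonant other than r, m, n, p, b, f, v)
So the Ralen cognate is 'fezel'.

fezel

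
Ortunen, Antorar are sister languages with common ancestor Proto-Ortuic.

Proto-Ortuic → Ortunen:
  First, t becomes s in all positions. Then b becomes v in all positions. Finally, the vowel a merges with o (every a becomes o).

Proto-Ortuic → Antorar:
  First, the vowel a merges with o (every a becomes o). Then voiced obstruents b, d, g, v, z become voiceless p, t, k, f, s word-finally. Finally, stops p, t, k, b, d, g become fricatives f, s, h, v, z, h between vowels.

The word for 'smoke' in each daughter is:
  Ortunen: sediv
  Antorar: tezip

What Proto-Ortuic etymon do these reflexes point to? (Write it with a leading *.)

Position 1: Ortunen has s, Antorar has t. Taking the neighbouring segments as reconstructed: Ortunen s could go back to *t or *s; Antorar t can only go back to *t — the one source consistent with every daughter is *t.
Position 3: Ortunen has d, Antorar has z. Ortunen preserves d here (none of its changes turn any other segment into d), so the proto-segment is *d.
Verify the candidate proto-form against each daughter:
Ortunen: *tedib
  tedib → sedib   [unconditioned shift]
  sedib → sediv   [unconditioned shift]
  sediv (rule 3 does not apply)
  giving Ortunen sediv.
Antorar: start from *tedib.
  rule 1: no change — tedib
  rule 2 (final devoicing): tedib → tedip
  rule 3 (intervocalic lenition): tedip → tezip
  ⇒ Antorar tezip
*tedib is the unique common source.

*tedib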